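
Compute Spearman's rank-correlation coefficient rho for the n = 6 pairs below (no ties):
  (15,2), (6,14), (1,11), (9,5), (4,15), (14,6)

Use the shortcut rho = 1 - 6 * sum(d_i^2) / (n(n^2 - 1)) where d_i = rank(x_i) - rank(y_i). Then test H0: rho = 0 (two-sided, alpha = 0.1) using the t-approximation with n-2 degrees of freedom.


Step 1: Rank x and y separately (midranks; no ties here).
rank(x): 15->6, 6->3, 1->1, 9->4, 4->2, 14->5
rank(y): 2->1, 14->5, 11->4, 5->2, 15->6, 6->3
Step 2: d_i = R_x(i) - R_y(i); compute d_i^2.
  (6-1)^2=25, (3-5)^2=4, (1-4)^2=9, (4-2)^2=4, (2-6)^2=16, (5-3)^2=4
sum(d^2) = 62.
Step 3: rho = 1 - 6*62 / (6*(6^2 - 1)) = 1 - 372/210 = -0.771429.
Step 4: Under H0, t = rho * sqrt((n-2)/(1-rho^2)) = -2.4247 ~ t(4).
Step 5: Two-sided p-value from the t-distribution with 4 df = 0.072397.
Step 6: alpha = 0.1. reject H0.

rho = -0.7714, p = 0.072397, reject H0 at alpha = 0.1.


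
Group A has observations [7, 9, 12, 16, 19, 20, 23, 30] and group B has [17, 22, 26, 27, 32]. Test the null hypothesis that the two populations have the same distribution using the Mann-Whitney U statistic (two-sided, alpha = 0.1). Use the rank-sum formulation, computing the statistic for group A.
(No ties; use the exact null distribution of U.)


Step 1: Combine and sort all 13 observations; assign midranks.
sorted (value, group): (7,X), (9,X), (12,X), (16,X), (17,Y), (19,X), (20,X), (22,Y), (23,X), (26,Y), (27,Y), (30,X), (32,Y)
ranks: 7->1, 9->2, 12->3, 16->4, 17->5, 19->6, 20->7, 22->8, 23->9, 26->10, 27->11, 30->12, 32->13
Step 2: Rank sum for X: R1 = 1 + 2 + 3 + 4 + 6 + 7 + 9 + 12 = 44.
Step 3: U_X = R1 - n1(n1+1)/2 = 44 - 8*9/2 = 44 - 36 = 8.
       U_Y = n1*n2 - U_X = 40 - 8 = 32.
Step 4: No ties, so the exact null distribution of U (based on enumerating the C(13,8) = 1287 equally likely rank assignments) gives the two-sided p-value.
Step 5: p-value = 0.093240; compare to alpha = 0.1. reject H0.

U_X = 8, p = 0.093240, reject H0 at alpha = 0.1.


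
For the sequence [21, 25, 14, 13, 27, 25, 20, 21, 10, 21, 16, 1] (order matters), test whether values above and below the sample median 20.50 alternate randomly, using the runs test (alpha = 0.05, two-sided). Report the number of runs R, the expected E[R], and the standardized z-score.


Step 1: Compute median = 20.50; label A = above, B = below.
Labels in order: AABBAABABABB  (n_A = 6, n_B = 6)
Step 2: Count runs R = 8.
Step 3: Under H0 (random ordering), E[R] = 2*n_A*n_B/(n_A+n_B) + 1 = 2*6*6/12 + 1 = 7.0000.
        Var[R] = 2*n_A*n_B*(2*n_A*n_B - n_A - n_B) / ((n_A+n_B)^2 * (n_A+n_B-1)) = 4320/1584 = 2.7273.
        SD[R] = 1.6514.
Step 4: Continuity-corrected z = (R - 0.5 - E[R]) / SD[R] = (8 - 0.5 - 7.0000) / 1.6514 = 0.3028.
Step 5: Two-sided p-value via normal approximation = 2*(1 - Phi(|z|)) = 0.762069.
Step 6: alpha = 0.05. fail to reject H0.

R = 8, z = 0.3028, p = 0.762069, fail to reject H0.


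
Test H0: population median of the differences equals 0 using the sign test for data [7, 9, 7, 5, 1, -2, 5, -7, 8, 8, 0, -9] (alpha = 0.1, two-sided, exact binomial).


Step 1: Discard zero differences. Original n = 12; n_eff = number of nonzero differences = 11.
Nonzero differences (with sign): +7, +9, +7, +5, +1, -2, +5, -7, +8, +8, -9
Step 2: Count signs: positive = 8, negative = 3.
Step 3: Under H0: P(positive) = 0.5, so the number of positives S ~ Bin(11, 0.5).
Step 4: Two-sided exact p-value = sum of Bin(11,0.5) probabilities at or below the observed probability = 0.226562.
Step 5: alpha = 0.1. fail to reject H0.

n_eff = 11, pos = 8, neg = 3, p = 0.226562, fail to reject H0.


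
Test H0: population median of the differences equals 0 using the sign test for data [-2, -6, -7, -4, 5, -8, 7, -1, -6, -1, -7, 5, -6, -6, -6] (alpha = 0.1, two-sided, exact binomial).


Step 1: Discard zero differences. Original n = 15; n_eff = number of nonzero differences = 15.
Nonzero differences (with sign): -2, -6, -7, -4, +5, -8, +7, -1, -6, -1, -7, +5, -6, -6, -6
Step 2: Count signs: positive = 3, negative = 12.
Step 3: Under H0: P(positive) = 0.5, so the number of positives S ~ Bin(15, 0.5).
Step 4: Two-sided exact p-value = sum of Bin(15,0.5) probabilities at or below the observed probability = 0.035156.
Step 5: alpha = 0.1. reject H0.

n_eff = 15, pos = 3, neg = 12, p = 0.035156, reject H0.


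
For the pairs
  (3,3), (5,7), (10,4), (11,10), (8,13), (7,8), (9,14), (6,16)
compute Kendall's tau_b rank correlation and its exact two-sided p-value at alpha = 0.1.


Step 1: Enumerate the 28 unordered pairs (i,j) with i<j and classify each by sign(x_j-x_i) * sign(y_j-y_i).
  (1,2):dx=+2,dy=+4->C; (1,3):dx=+7,dy=+1->C; (1,4):dx=+8,dy=+7->C; (1,5):dx=+5,dy=+10->C
  (1,6):dx=+4,dy=+5->C; (1,7):dx=+6,dy=+11->C; (1,8):dx=+3,dy=+13->C; (2,3):dx=+5,dy=-3->D
  (2,4):dx=+6,dy=+3->C; (2,5):dx=+3,dy=+6->C; (2,6):dx=+2,dy=+1->C; (2,7):dx=+4,dy=+7->C
  (2,8):dx=+1,dy=+9->C; (3,4):dx=+1,dy=+6->C; (3,5):dx=-2,dy=+9->D; (3,6):dx=-3,dy=+4->D
  (3,7):dx=-1,dy=+10->D; (3,8):dx=-4,dy=+12->D; (4,5):dx=-3,dy=+3->D; (4,6):dx=-4,dy=-2->C
  (4,7):dx=-2,dy=+4->D; (4,8):dx=-5,dy=+6->D; (5,6):dx=-1,dy=-5->C; (5,7):dx=+1,dy=+1->C
  (5,8):dx=-2,dy=+3->D; (6,7):dx=+2,dy=+6->C; (6,8):dx=-1,dy=+8->D; (7,8):dx=-3,dy=+2->D
Step 2: C = 17, D = 11, total pairs = 28.
Step 3: tau = (C - D)/(n(n-1)/2) = (17 - 11)/28 = 0.214286.
Step 4: Exact two-sided p-value (enumerate n! = 40320 permutations of y under H0): p = 0.548413.
Step 5: alpha = 0.1. fail to reject H0.

tau_b = 0.2143 (C=17, D=11), p = 0.548413, fail to reject H0.


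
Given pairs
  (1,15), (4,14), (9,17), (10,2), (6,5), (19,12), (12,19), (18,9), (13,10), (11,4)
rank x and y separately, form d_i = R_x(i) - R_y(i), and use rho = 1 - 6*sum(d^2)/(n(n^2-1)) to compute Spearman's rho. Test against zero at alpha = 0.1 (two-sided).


Step 1: Rank x and y separately (midranks; no ties here).
rank(x): 1->1, 4->2, 9->4, 10->5, 6->3, 19->10, 12->7, 18->9, 13->8, 11->6
rank(y): 15->8, 14->7, 17->9, 2->1, 5->3, 12->6, 19->10, 9->4, 10->5, 4->2
Step 2: d_i = R_x(i) - R_y(i); compute d_i^2.
  (1-8)^2=49, (2-7)^2=25, (4-9)^2=25, (5-1)^2=16, (3-3)^2=0, (10-6)^2=16, (7-10)^2=9, (9-4)^2=25, (8-5)^2=9, (6-2)^2=16
sum(d^2) = 190.
Step 3: rho = 1 - 6*190 / (10*(10^2 - 1)) = 1 - 1140/990 = -0.151515.
Step 4: Under H0, t = rho * sqrt((n-2)/(1-rho^2)) = -0.4336 ~ t(8).
Step 5: Two-sided p-value from the t-distribution with 8 df = 0.676065.
Step 6: alpha = 0.1. fail to reject H0.

rho = -0.1515, p = 0.676065, fail to reject H0 at alpha = 0.1.


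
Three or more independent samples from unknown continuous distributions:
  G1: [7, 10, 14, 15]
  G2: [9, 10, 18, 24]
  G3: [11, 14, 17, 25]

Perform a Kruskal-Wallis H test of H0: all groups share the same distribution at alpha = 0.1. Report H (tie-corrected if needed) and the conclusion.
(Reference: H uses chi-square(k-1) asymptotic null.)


Step 1: Combine all N = 12 observations and assign midranks.
sorted (value, group, rank): (7,G1,1), (9,G2,2), (10,G1,3.5), (10,G2,3.5), (11,G3,5), (14,G1,6.5), (14,G3,6.5), (15,G1,8), (17,G3,9), (18,G2,10), (24,G2,11), (25,G3,12)
Step 2: Sum ranks within each group.
R_1 = 19 (n_1 = 4)
R_2 = 26.5 (n_2 = 4)
R_3 = 32.5 (n_3 = 4)
Step 3: H = 12/(N(N+1)) * sum(R_i^2/n_i) - 3(N+1)
     = 12/(12*13) * (19^2/4 + 26.5^2/4 + 32.5^2/4) - 3*13
     = 0.076923 * 529.875 - 39
     = 1.759615.
Step 4: Ties present; correction factor C = 1 - 12/(12^3 - 12) = 0.993007. Corrected H = 1.759615 / 0.993007 = 1.772007.
Step 5: Under H0, H ~ chi^2(2); p-value = 0.412300.
Step 6: alpha = 0.1. fail to reject H0.

H = 1.7720, df = 2, p = 0.412300, fail to reject H0.


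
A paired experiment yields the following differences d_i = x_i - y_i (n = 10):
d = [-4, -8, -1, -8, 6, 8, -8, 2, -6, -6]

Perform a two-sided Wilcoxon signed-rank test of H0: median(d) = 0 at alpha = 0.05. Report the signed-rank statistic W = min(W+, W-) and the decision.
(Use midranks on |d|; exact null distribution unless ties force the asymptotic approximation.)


Step 1: Drop any zero differences (none here) and take |d_i|.
|d| = [4, 8, 1, 8, 6, 8, 8, 2, 6, 6]
Step 2: Midrank |d_i| (ties get averaged ranks).
ranks: |4|->3, |8|->8.5, |1|->1, |8|->8.5, |6|->5, |8|->8.5, |8|->8.5, |2|->2, |6|->5, |6|->5
Step 3: Attach original signs; sum ranks with positive sign and with negative sign.
W+ = 5 + 8.5 + 2 = 15.5
W- = 3 + 8.5 + 1 + 8.5 + 8.5 + 5 + 5 = 39.5
(Check: W+ + W- = 55 should equal n(n+1)/2 = 55.)
Step 4: Test statistic W = min(W+, W-) = 15.5.
Step 5: Ties in |d|, so use the tie-corrected normal approximation.
        E[W] = n(n+1)/4 = 10*11/4 = 27.5.
        Tie groups: |d|=6 (t=3), |d|=8 (t=4); sum(t^3 - t) = 84.
        Var[W] = n(n+1)(2n+1)/24 - sum(t^3-t)/48 = 2310/24 - 84/48 = 94.5.
        z = (W - E[W]) / sqrt(Var[W]) = (15.5 - 27.5) / 9.7211 = -1.2344.
        Two-sided p = 2*Phi(z) = 0.217044.
Step 6: alpha = 0.05. fail to reject H0.

W+ = 15.5, W- = 39.5, W = min = 15.5, p = 0.217044, fail to reject H0.


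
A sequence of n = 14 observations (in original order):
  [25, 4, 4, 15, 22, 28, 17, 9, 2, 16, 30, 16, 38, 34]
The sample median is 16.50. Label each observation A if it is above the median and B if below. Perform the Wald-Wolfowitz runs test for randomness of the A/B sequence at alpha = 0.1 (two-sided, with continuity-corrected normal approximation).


Step 1: Compute median = 16.50; label A = above, B = below.
Labels in order: ABBBAAABBBABAA  (n_A = 7, n_B = 7)
Step 2: Count runs R = 7.
Step 3: Under H0 (random ordering), E[R] = 2*n_A*n_B/(n_A+n_B) + 1 = 2*7*7/14 + 1 = 8.0000.
        Var[R] = 2*n_A*n_B*(2*n_A*n_B - n_A - n_B) / ((n_A+n_B)^2 * (n_A+n_B-1)) = 8232/2548 = 3.2308.
        SD[R] = 1.7974.
Step 4: Continuity-corrected z = (R + 0.5 - E[R]) / SD[R] = (7 + 0.5 - 8.0000) / 1.7974 = -0.2782.
Step 5: Two-sided p-value via normal approximation = 2*(1 - Phi(|z|)) = 0.780879.
Step 6: alpha = 0.1. fail to reject H0.

R = 7, z = -0.2782, p = 0.780879, fail to reject H0.


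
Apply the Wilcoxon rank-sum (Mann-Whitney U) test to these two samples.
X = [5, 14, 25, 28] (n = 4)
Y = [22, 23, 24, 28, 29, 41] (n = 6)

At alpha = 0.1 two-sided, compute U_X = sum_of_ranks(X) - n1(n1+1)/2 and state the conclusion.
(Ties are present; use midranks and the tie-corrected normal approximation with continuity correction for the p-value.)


Step 1: Combine and sort all 10 observations; assign midranks.
sorted (value, group): (5,X), (14,X), (22,Y), (23,Y), (24,Y), (25,X), (28,X), (28,Y), (29,Y), (41,Y)
ranks: 5->1, 14->2, 22->3, 23->4, 24->5, 25->6, 28->7.5, 28->7.5, 29->9, 41->10
Step 2: Rank sum for X: R1 = 1 + 2 + 6 + 7.5 = 16.5.
Step 3: U_X = R1 - n1(n1+1)/2 = 16.5 - 4*5/2 = 16.5 - 10 = 6.5.
       U_Y = n1*n2 - U_X = 24 - 6.5 = 17.5.
Step 4: Ties are present, so use the tie-corrected normal approximation (with continuity correction) for the p-value.
Step 5: p-value = 0.284958; compare to alpha = 0.1. fail to reject H0.

U_X = 6.5, p = 0.284958, fail to reject H0 at alpha = 0.1.


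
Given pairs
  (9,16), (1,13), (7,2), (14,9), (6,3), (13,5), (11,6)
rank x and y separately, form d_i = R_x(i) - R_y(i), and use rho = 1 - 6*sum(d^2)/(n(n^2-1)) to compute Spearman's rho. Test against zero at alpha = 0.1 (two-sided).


Step 1: Rank x and y separately (midranks; no ties here).
rank(x): 9->4, 1->1, 7->3, 14->7, 6->2, 13->6, 11->5
rank(y): 16->7, 13->6, 2->1, 9->5, 3->2, 5->3, 6->4
Step 2: d_i = R_x(i) - R_y(i); compute d_i^2.
  (4-7)^2=9, (1-6)^2=25, (3-1)^2=4, (7-5)^2=4, (2-2)^2=0, (6-3)^2=9, (5-4)^2=1
sum(d^2) = 52.
Step 3: rho = 1 - 6*52 / (7*(7^2 - 1)) = 1 - 312/336 = 0.071429.
Step 4: Under H0, t = rho * sqrt((n-2)/(1-rho^2)) = 0.1601 ~ t(5).
Step 5: Two-sided p-value from the t-distribution with 5 df = 0.879048.
Step 6: alpha = 0.1. fail to reject H0.

rho = 0.0714, p = 0.879048, fail to reject H0 at alpha = 0.1.


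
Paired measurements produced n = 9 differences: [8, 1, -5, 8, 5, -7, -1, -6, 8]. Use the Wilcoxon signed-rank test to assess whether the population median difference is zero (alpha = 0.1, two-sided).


Step 1: Drop any zero differences (none here) and take |d_i|.
|d| = [8, 1, 5, 8, 5, 7, 1, 6, 8]
Step 2: Midrank |d_i| (ties get averaged ranks).
ranks: |8|->8, |1|->1.5, |5|->3.5, |8|->8, |5|->3.5, |7|->6, |1|->1.5, |6|->5, |8|->8
Step 3: Attach original signs; sum ranks with positive sign and with negative sign.
W+ = 8 + 1.5 + 8 + 3.5 + 8 = 29
W- = 3.5 + 6 + 1.5 + 5 = 16
(Check: W+ + W- = 45 should equal n(n+1)/2 = 45.)
Step 4: Test statistic W = min(W+, W-) = 16.
Step 5: Ties in |d|, so use the tie-corrected normal approximation.
        E[W] = n(n+1)/4 = 9*10/4 = 22.5.
        Tie groups: |d|=1 (t=2), |d|=5 (t=2), |d|=8 (t=3); sum(t^3 - t) = 36.
        Var[W] = n(n+1)(2n+1)/24 - sum(t^3-t)/48 = 1710/24 - 36/48 = 70.5.
        z = (W - E[W]) / sqrt(Var[W]) = (16 - 22.5) / 8.3964 = -0.7741.
        Two-sided p = 2*Phi(z) = 0.438849.
Step 6: alpha = 0.1. fail to reject H0.

W+ = 29, W- = 16, W = min = 16, p = 0.438849, fail to reject H0.


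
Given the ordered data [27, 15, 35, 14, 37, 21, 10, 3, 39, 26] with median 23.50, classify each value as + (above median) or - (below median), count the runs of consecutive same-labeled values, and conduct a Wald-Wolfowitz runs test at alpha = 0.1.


Step 1: Compute median = 23.50; label A = above, B = below.
Labels in order: ABABABBBAA  (n_A = 5, n_B = 5)
Step 2: Count runs R = 7.
Step 3: Under H0 (random ordering), E[R] = 2*n_A*n_B/(n_A+n_B) + 1 = 2*5*5/10 + 1 = 6.0000.
        Var[R] = 2*n_A*n_B*(2*n_A*n_B - n_A - n_B) / ((n_A+n_B)^2 * (n_A+n_B-1)) = 2000/900 = 2.2222.
        SD[R] = 1.4907.
Step 4: Continuity-corrected z = (R - 0.5 - E[R]) / SD[R] = (7 - 0.5 - 6.0000) / 1.4907 = 0.3354.
Step 5: Two-sided p-value via normal approximation = 2*(1 - Phi(|z|)) = 0.737316.
Step 6: alpha = 0.1. fail to reject H0.

R = 7, z = 0.3354, p = 0.737316, fail to reject H0.


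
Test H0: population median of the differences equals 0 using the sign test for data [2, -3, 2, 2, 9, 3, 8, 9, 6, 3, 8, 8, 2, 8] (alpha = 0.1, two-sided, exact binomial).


Step 1: Discard zero differences. Original n = 14; n_eff = number of nonzero differences = 14.
Nonzero differences (with sign): +2, -3, +2, +2, +9, +3, +8, +9, +6, +3, +8, +8, +2, +8
Step 2: Count signs: positive = 13, negative = 1.
Step 3: Under H0: P(positive) = 0.5, so the number of positives S ~ Bin(14, 0.5).
Step 4: Two-sided exact p-value = sum of Bin(14,0.5) probabilities at or below the observed probability = 0.001831.
Step 5: alpha = 0.1. reject H0.

n_eff = 14, pos = 13, neg = 1, p = 0.001831, reject H0.


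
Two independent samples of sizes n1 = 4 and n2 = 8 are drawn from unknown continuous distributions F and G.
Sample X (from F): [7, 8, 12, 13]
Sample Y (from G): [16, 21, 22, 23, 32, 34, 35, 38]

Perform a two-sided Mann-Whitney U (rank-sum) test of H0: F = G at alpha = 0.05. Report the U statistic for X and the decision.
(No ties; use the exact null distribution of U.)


Step 1: Combine and sort all 12 observations; assign midranks.
sorted (value, group): (7,X), (8,X), (12,X), (13,X), (16,Y), (21,Y), (22,Y), (23,Y), (32,Y), (34,Y), (35,Y), (38,Y)
ranks: 7->1, 8->2, 12->3, 13->4, 16->5, 21->6, 22->7, 23->8, 32->9, 34->10, 35->11, 38->12
Step 2: Rank sum for X: R1 = 1 + 2 + 3 + 4 = 10.
Step 3: U_X = R1 - n1(n1+1)/2 = 10 - 4*5/2 = 10 - 10 = 0.
       U_Y = n1*n2 - U_X = 32 - 0 = 32.
Step 4: No ties, so the exact null distribution of U (based on enumerating the C(12,4) = 495 equally likely rank assignments) gives the two-sided p-value.
Step 5: p-value = 0.004040; compare to alpha = 0.05. reject H0.

U_X = 0, p = 0.004040, reject H0 at alpha = 0.05.


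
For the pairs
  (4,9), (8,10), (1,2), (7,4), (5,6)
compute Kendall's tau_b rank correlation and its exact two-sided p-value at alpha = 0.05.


Step 1: Enumerate the 10 unordered pairs (i,j) with i<j and classify each by sign(x_j-x_i) * sign(y_j-y_i).
  (1,2):dx=+4,dy=+1->C; (1,3):dx=-3,dy=-7->C; (1,4):dx=+3,dy=-5->D; (1,5):dx=+1,dy=-3->D
  (2,3):dx=-7,dy=-8->C; (2,4):dx=-1,dy=-6->C; (2,5):dx=-3,dy=-4->C; (3,4):dx=+6,dy=+2->C
  (3,5):dx=+4,dy=+4->C; (4,5):dx=-2,dy=+2->D
Step 2: C = 7, D = 3, total pairs = 10.
Step 3: tau = (C - D)/(n(n-1)/2) = (7 - 3)/10 = 0.400000.
Step 4: Exact two-sided p-value (enumerate n! = 120 permutations of y under H0): p = 0.483333.
Step 5: alpha = 0.05. fail to reject H0.

tau_b = 0.4000 (C=7, D=3), p = 0.483333, fail to reject H0.


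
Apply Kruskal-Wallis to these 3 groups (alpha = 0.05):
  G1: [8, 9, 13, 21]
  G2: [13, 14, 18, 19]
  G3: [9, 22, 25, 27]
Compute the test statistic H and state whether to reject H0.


Step 1: Combine all N = 12 observations and assign midranks.
sorted (value, group, rank): (8,G1,1), (9,G1,2.5), (9,G3,2.5), (13,G1,4.5), (13,G2,4.5), (14,G2,6), (18,G2,7), (19,G2,8), (21,G1,9), (22,G3,10), (25,G3,11), (27,G3,12)
Step 2: Sum ranks within each group.
R_1 = 17 (n_1 = 4)
R_2 = 25.5 (n_2 = 4)
R_3 = 35.5 (n_3 = 4)
Step 3: H = 12/(N(N+1)) * sum(R_i^2/n_i) - 3(N+1)
     = 12/(12*13) * (17^2/4 + 25.5^2/4 + 35.5^2/4) - 3*13
     = 0.076923 * 549.875 - 39
     = 3.298077.
Step 4: Ties present; correction factor C = 1 - 12/(12^3 - 12) = 0.993007. Corrected H = 3.298077 / 0.993007 = 3.321303.
Step 5: Under H0, H ~ chi^2(2); p-value = 0.190015.
Step 6: alpha = 0.05. fail to reject H0.

H = 3.3213, df = 2, p = 0.190015, fail to reject H0.


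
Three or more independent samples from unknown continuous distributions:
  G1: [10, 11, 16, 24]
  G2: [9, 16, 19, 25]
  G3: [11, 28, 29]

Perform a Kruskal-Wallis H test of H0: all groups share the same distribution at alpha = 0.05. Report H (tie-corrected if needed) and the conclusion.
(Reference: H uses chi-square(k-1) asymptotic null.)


Step 1: Combine all N = 11 observations and assign midranks.
sorted (value, group, rank): (9,G2,1), (10,G1,2), (11,G1,3.5), (11,G3,3.5), (16,G1,5.5), (16,G2,5.5), (19,G2,7), (24,G1,8), (25,G2,9), (28,G3,10), (29,G3,11)
Step 2: Sum ranks within each group.
R_1 = 19 (n_1 = 4)
R_2 = 22.5 (n_2 = 4)
R_3 = 24.5 (n_3 = 3)
Step 3: H = 12/(N(N+1)) * sum(R_i^2/n_i) - 3(N+1)
     = 12/(11*12) * (19^2/4 + 22.5^2/4 + 24.5^2/3) - 3*12
     = 0.090909 * 416.896 - 36
     = 1.899621.
Step 4: Ties present; correction factor C = 1 - 12/(11^3 - 11) = 0.990909. Corrected H = 1.899621 / 0.990909 = 1.917049.
Step 5: Under H0, H ~ chi^2(2); p-value = 0.383458.
Step 6: alpha = 0.05. fail to reject H0.

H = 1.9170, df = 2, p = 0.383458, fail to reject H0.


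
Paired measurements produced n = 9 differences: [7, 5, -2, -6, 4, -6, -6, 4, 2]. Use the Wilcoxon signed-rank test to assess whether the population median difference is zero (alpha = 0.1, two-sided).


Step 1: Drop any zero differences (none here) and take |d_i|.
|d| = [7, 5, 2, 6, 4, 6, 6, 4, 2]
Step 2: Midrank |d_i| (ties get averaged ranks).
ranks: |7|->9, |5|->5, |2|->1.5, |6|->7, |4|->3.5, |6|->7, |6|->7, |4|->3.5, |2|->1.5
Step 3: Attach original signs; sum ranks with positive sign and with negative sign.
W+ = 9 + 5 + 3.5 + 3.5 + 1.5 = 22.5
W- = 1.5 + 7 + 7 + 7 = 22.5
(Check: W+ + W- = 45 should equal n(n+1)/2 = 45.)
Step 4: Test statistic W = min(W+, W-) = 22.5.
Step 5: Ties in |d|, so use the tie-corrected normal approximation.
        E[W] = n(n+1)/4 = 9*10/4 = 22.5.
        Tie groups: |d|=2 (t=2), |d|=4 (t=2), |d|=6 (t=3); sum(t^3 - t) = 36.
        Var[W] = n(n+1)(2n+1)/24 - sum(t^3-t)/48 = 1710/24 - 36/48 = 70.5.
        z = (W - E[W]) / sqrt(Var[W]) = (22.5 - 22.5) / 8.3964 = 0.0000.
        Two-sided p = 2*Phi(z) = 1.000000.
Step 6: alpha = 0.1. fail to reject H0.

W+ = 22.5, W- = 22.5, W = min = 22.5, p = 1.000000, fail to reject H0.


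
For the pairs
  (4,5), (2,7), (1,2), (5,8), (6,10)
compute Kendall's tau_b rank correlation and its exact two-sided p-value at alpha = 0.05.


Step 1: Enumerate the 10 unordered pairs (i,j) with i<j and classify each by sign(x_j-x_i) * sign(y_j-y_i).
  (1,2):dx=-2,dy=+2->D; (1,3):dx=-3,dy=-3->C; (1,4):dx=+1,dy=+3->C; (1,5):dx=+2,dy=+5->C
  (2,3):dx=-1,dy=-5->C; (2,4):dx=+3,dy=+1->C; (2,5):dx=+4,dy=+3->C; (3,4):dx=+4,dy=+6->C
  (3,5):dx=+5,dy=+8->C; (4,5):dx=+1,dy=+2->C
Step 2: C = 9, D = 1, total pairs = 10.
Step 3: tau = (C - D)/(n(n-1)/2) = (9 - 1)/10 = 0.800000.
Step 4: Exact two-sided p-value (enumerate n! = 120 permutations of y under H0): p = 0.083333.
Step 5: alpha = 0.05. fail to reject H0.

tau_b = 0.8000 (C=9, D=1), p = 0.083333, fail to reject H0.


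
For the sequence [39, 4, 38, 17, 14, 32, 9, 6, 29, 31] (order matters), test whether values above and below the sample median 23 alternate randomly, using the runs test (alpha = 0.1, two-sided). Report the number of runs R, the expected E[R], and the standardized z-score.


Step 1: Compute median = 23; label A = above, B = below.
Labels in order: ABABBABBAA  (n_A = 5, n_B = 5)
Step 2: Count runs R = 7.
Step 3: Under H0 (random ordering), E[R] = 2*n_A*n_B/(n_A+n_B) + 1 = 2*5*5/10 + 1 = 6.0000.
        Var[R] = 2*n_A*n_B*(2*n_A*n_B - n_A - n_B) / ((n_A+n_B)^2 * (n_A+n_B-1)) = 2000/900 = 2.2222.
        SD[R] = 1.4907.
Step 4: Continuity-corrected z = (R - 0.5 - E[R]) / SD[R] = (7 - 0.5 - 6.0000) / 1.4907 = 0.3354.
Step 5: Two-sided p-value via normal approximation = 2*(1 - Phi(|z|)) = 0.737316.
Step 6: alpha = 0.1. fail to reject H0.

R = 7, z = 0.3354, p = 0.737316, fail to reject H0.


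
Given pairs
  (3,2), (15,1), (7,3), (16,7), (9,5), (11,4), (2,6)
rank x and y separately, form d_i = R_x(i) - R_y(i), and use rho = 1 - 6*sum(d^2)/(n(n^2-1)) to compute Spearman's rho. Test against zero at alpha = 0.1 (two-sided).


Step 1: Rank x and y separately (midranks; no ties here).
rank(x): 3->2, 15->6, 7->3, 16->7, 9->4, 11->5, 2->1
rank(y): 2->2, 1->1, 3->3, 7->7, 5->5, 4->4, 6->6
Step 2: d_i = R_x(i) - R_y(i); compute d_i^2.
  (2-2)^2=0, (6-1)^2=25, (3-3)^2=0, (7-7)^2=0, (4-5)^2=1, (5-4)^2=1, (1-6)^2=25
sum(d^2) = 52.
Step 3: rho = 1 - 6*52 / (7*(7^2 - 1)) = 1 - 312/336 = 0.071429.
Step 4: Under H0, t = rho * sqrt((n-2)/(1-rho^2)) = 0.1601 ~ t(5).
Step 5: Two-sided p-value from the t-distribution with 5 df = 0.879048.
Step 6: alpha = 0.1. fail to reject H0.

rho = 0.0714, p = 0.879048, fail to reject H0 at alpha = 0.1.


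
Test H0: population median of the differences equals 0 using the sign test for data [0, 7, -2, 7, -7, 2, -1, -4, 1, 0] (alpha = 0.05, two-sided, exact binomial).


Step 1: Discard zero differences. Original n = 10; n_eff = number of nonzero differences = 8.
Nonzero differences (with sign): +7, -2, +7, -7, +2, -1, -4, +1
Step 2: Count signs: positive = 4, negative = 4.
Step 3: Under H0: P(positive) = 0.5, so the number of positives S ~ Bin(8, 0.5).
Step 4: Two-sided exact p-value = sum of Bin(8,0.5) probabilities at or below the observed probability = 1.000000.
Step 5: alpha = 0.05. fail to reject H0.

n_eff = 8, pos = 4, neg = 4, p = 1.000000, fail to reject H0.


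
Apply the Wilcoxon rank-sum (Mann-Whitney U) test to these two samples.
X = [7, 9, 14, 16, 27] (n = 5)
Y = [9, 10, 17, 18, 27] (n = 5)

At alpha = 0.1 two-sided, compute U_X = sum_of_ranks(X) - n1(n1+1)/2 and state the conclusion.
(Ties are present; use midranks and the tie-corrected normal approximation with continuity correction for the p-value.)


Step 1: Combine and sort all 10 observations; assign midranks.
sorted (value, group): (7,X), (9,X), (9,Y), (10,Y), (14,X), (16,X), (17,Y), (18,Y), (27,X), (27,Y)
ranks: 7->1, 9->2.5, 9->2.5, 10->4, 14->5, 16->6, 17->7, 18->8, 27->9.5, 27->9.5
Step 2: Rank sum for X: R1 = 1 + 2.5 + 5 + 6 + 9.5 = 24.
Step 3: U_X = R1 - n1(n1+1)/2 = 24 - 5*6/2 = 24 - 15 = 9.
       U_Y = n1*n2 - U_X = 25 - 9 = 16.
Step 4: Ties are present, so use the tie-corrected normal approximation (with continuity correction) for the p-value.
Step 5: p-value = 0.528359; compare to alpha = 0.1. fail to reject H0.

U_X = 9, p = 0.528359, fail to reject H0 at alpha = 0.1.


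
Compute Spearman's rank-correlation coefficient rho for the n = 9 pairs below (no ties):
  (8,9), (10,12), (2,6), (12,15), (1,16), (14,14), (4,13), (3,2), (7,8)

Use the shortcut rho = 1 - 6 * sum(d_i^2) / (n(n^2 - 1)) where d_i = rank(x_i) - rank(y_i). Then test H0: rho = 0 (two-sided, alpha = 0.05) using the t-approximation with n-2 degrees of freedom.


Step 1: Rank x and y separately (midranks; no ties here).
rank(x): 8->6, 10->7, 2->2, 12->8, 1->1, 14->9, 4->4, 3->3, 7->5
rank(y): 9->4, 12->5, 6->2, 15->8, 16->9, 14->7, 13->6, 2->1, 8->3
Step 2: d_i = R_x(i) - R_y(i); compute d_i^2.
  (6-4)^2=4, (7-5)^2=4, (2-2)^2=0, (8-8)^2=0, (1-9)^2=64, (9-7)^2=4, (4-6)^2=4, (3-1)^2=4, (5-3)^2=4
sum(d^2) = 88.
Step 3: rho = 1 - 6*88 / (9*(9^2 - 1)) = 1 - 528/720 = 0.266667.
Step 4: Under H0, t = rho * sqrt((n-2)/(1-rho^2)) = 0.7320 ~ t(7).
Step 5: Two-sided p-value from the t-distribution with 7 df = 0.487922.
Step 6: alpha = 0.05. fail to reject H0.

rho = 0.2667, p = 0.487922, fail to reject H0 at alpha = 0.05.


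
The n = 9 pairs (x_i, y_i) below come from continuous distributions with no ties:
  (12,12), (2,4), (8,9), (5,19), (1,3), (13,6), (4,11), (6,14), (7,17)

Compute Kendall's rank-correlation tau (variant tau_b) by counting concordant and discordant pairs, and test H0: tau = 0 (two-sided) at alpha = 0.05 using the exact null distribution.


Step 1: Enumerate the 36 unordered pairs (i,j) with i<j and classify each by sign(x_j-x_i) * sign(y_j-y_i).
  (1,2):dx=-10,dy=-8->C; (1,3):dx=-4,dy=-3->C; (1,4):dx=-7,dy=+7->D; (1,5):dx=-11,dy=-9->C
  (1,6):dx=+1,dy=-6->D; (1,7):dx=-8,dy=-1->C; (1,8):dx=-6,dy=+2->D; (1,9):dx=-5,dy=+5->D
  (2,3):dx=+6,dy=+5->C; (2,4):dx=+3,dy=+15->C; (2,5):dx=-1,dy=-1->C; (2,6):dx=+11,dy=+2->C
  (2,7):dx=+2,dy=+7->C; (2,8):dx=+4,dy=+10->C; (2,9):dx=+5,dy=+13->C; (3,4):dx=-3,dy=+10->D
  (3,5):dx=-7,dy=-6->C; (3,6):dx=+5,dy=-3->D; (3,7):dx=-4,dy=+2->D; (3,8):dx=-2,dy=+5->D
  (3,9):dx=-1,dy=+8->D; (4,5):dx=-4,dy=-16->C; (4,6):dx=+8,dy=-13->D; (4,7):dx=-1,dy=-8->C
  (4,8):dx=+1,dy=-5->D; (4,9):dx=+2,dy=-2->D; (5,6):dx=+12,dy=+3->C; (5,7):dx=+3,dy=+8->C
  (5,8):dx=+5,dy=+11->C; (5,9):dx=+6,dy=+14->C; (6,7):dx=-9,dy=+5->D; (6,8):dx=-7,dy=+8->D
  (6,9):dx=-6,dy=+11->D; (7,8):dx=+2,dy=+3->C; (7,9):dx=+3,dy=+6->C; (8,9):dx=+1,dy=+3->C
Step 2: C = 21, D = 15, total pairs = 36.
Step 3: tau = (C - D)/(n(n-1)/2) = (21 - 15)/36 = 0.166667.
Step 4: Exact two-sided p-value (enumerate n! = 362880 permutations of y under H0): p = 0.612202.
Step 5: alpha = 0.05. fail to reject H0.

tau_b = 0.1667 (C=21, D=15), p = 0.612202, fail to reject H0.


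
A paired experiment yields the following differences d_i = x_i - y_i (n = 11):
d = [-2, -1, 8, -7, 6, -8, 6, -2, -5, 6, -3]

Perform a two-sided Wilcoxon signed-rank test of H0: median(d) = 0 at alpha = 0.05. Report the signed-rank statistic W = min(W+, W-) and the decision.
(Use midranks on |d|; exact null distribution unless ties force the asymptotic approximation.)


Step 1: Drop any zero differences (none here) and take |d_i|.
|d| = [2, 1, 8, 7, 6, 8, 6, 2, 5, 6, 3]
Step 2: Midrank |d_i| (ties get averaged ranks).
ranks: |2|->2.5, |1|->1, |8|->10.5, |7|->9, |6|->7, |8|->10.5, |6|->7, |2|->2.5, |5|->5, |6|->7, |3|->4
Step 3: Attach original signs; sum ranks with positive sign and with negative sign.
W+ = 10.5 + 7 + 7 + 7 = 31.5
W- = 2.5 + 1 + 9 + 10.5 + 2.5 + 5 + 4 = 34.5
(Check: W+ + W- = 66 should equal n(n+1)/2 = 66.)
Step 4: Test statistic W = min(W+, W-) = 31.5.
Step 5: Ties in |d|, so use the tie-corrected normal approximation.
        E[W] = n(n+1)/4 = 11*12/4 = 33.
        Tie groups: |d|=2 (t=2), |d|=6 (t=3), |d|=8 (t=2); sum(t^3 - t) = 36.
        Var[W] = n(n+1)(2n+1)/24 - sum(t^3-t)/48 = 3036/24 - 36/48 = 125.75.
        z = (W - E[W]) / sqrt(Var[W]) = (31.5 - 33) / 11.2138 = -0.1338.
        Two-sided p = 2*Phi(z) = 0.893590.
Step 6: alpha = 0.05. fail to reject H0.

W+ = 31.5, W- = 34.5, W = min = 31.5, p = 0.893590, fail to reject H0.


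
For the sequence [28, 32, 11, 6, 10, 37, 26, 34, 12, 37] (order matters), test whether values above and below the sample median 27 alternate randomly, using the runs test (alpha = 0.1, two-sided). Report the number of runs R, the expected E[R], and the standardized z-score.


Step 1: Compute median = 27; label A = above, B = below.
Labels in order: AABBBABABA  (n_A = 5, n_B = 5)
Step 2: Count runs R = 7.
Step 3: Under H0 (random ordering), E[R] = 2*n_A*n_B/(n_A+n_B) + 1 = 2*5*5/10 + 1 = 6.0000.
        Var[R] = 2*n_A*n_B*(2*n_A*n_B - n_A - n_B) / ((n_A+n_B)^2 * (n_A+n_B-1)) = 2000/900 = 2.2222.
        SD[R] = 1.4907.
Step 4: Continuity-corrected z = (R - 0.5 - E[R]) / SD[R] = (7 - 0.5 - 6.0000) / 1.4907 = 0.3354.
Step 5: Two-sided p-value via normal approximation = 2*(1 - Phi(|z|)) = 0.737316.
Step 6: alpha = 0.1. fail to reject H0.

R = 7, z = 0.3354, p = 0.737316, fail to reject H0.


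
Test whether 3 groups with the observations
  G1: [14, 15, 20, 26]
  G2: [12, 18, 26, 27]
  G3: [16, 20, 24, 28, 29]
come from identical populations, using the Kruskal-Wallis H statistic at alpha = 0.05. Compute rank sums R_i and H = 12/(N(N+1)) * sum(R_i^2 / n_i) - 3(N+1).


Step 1: Combine all N = 13 observations and assign midranks.
sorted (value, group, rank): (12,G2,1), (14,G1,2), (15,G1,3), (16,G3,4), (18,G2,5), (20,G1,6.5), (20,G3,6.5), (24,G3,8), (26,G1,9.5), (26,G2,9.5), (27,G2,11), (28,G3,12), (29,G3,13)
Step 2: Sum ranks within each group.
R_1 = 21 (n_1 = 4)
R_2 = 26.5 (n_2 = 4)
R_3 = 43.5 (n_3 = 5)
Step 3: H = 12/(N(N+1)) * sum(R_i^2/n_i) - 3(N+1)
     = 12/(13*14) * (21^2/4 + 26.5^2/4 + 43.5^2/5) - 3*14
     = 0.065934 * 664.263 - 42
     = 1.797527.
Step 4: Ties present; correction factor C = 1 - 12/(13^3 - 13) = 0.994505. Corrected H = 1.797527 / 0.994505 = 1.807459.
Step 5: Under H0, H ~ chi^2(2); p-value = 0.405056.
Step 6: alpha = 0.05. fail to reject H0.

H = 1.8075, df = 2, p = 0.405056, fail to reject H0.


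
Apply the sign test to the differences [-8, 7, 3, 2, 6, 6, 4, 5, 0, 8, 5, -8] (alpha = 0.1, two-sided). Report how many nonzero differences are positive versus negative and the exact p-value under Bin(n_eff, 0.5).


Step 1: Discard zero differences. Original n = 12; n_eff = number of nonzero differences = 11.
Nonzero differences (with sign): -8, +7, +3, +2, +6, +6, +4, +5, +8, +5, -8
Step 2: Count signs: positive = 9, negative = 2.
Step 3: Under H0: P(positive) = 0.5, so the number of positives S ~ Bin(11, 0.5).
Step 4: Two-sided exact p-value = sum of Bin(11,0.5) probabilities at or below the observed probability = 0.065430.
Step 5: alpha = 0.1. reject H0.

n_eff = 11, pos = 9, neg = 2, p = 0.065430, reject H0.


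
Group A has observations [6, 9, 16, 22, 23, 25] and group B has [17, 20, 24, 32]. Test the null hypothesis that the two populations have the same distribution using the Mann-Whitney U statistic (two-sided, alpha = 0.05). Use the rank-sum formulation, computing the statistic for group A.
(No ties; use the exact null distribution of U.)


Step 1: Combine and sort all 10 observations; assign midranks.
sorted (value, group): (6,X), (9,X), (16,X), (17,Y), (20,Y), (22,X), (23,X), (24,Y), (25,X), (32,Y)
ranks: 6->1, 9->2, 16->3, 17->4, 20->5, 22->6, 23->7, 24->8, 25->9, 32->10
Step 2: Rank sum for X: R1 = 1 + 2 + 3 + 6 + 7 + 9 = 28.
Step 3: U_X = R1 - n1(n1+1)/2 = 28 - 6*7/2 = 28 - 21 = 7.
       U_Y = n1*n2 - U_X = 24 - 7 = 17.
Step 4: No ties, so the exact null distribution of U (based on enumerating the C(10,6) = 210 equally likely rank assignments) gives the two-sided p-value.
Step 5: p-value = 0.352381; compare to alpha = 0.05. fail to reject H0.

U_X = 7, p = 0.352381, fail to reject H0 at alpha = 0.05.


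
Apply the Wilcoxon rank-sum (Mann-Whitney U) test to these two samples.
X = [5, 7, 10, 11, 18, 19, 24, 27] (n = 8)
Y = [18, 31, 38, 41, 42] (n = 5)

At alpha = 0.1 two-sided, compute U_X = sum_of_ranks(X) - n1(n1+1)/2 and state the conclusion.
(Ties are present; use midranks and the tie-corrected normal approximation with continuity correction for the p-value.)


Step 1: Combine and sort all 13 observations; assign midranks.
sorted (value, group): (5,X), (7,X), (10,X), (11,X), (18,X), (18,Y), (19,X), (24,X), (27,X), (31,Y), (38,Y), (41,Y), (42,Y)
ranks: 5->1, 7->2, 10->3, 11->4, 18->5.5, 18->5.5, 19->7, 24->8, 27->9, 31->10, 38->11, 41->12, 42->13
Step 2: Rank sum for X: R1 = 1 + 2 + 3 + 4 + 5.5 + 7 + 8 + 9 = 39.5.
Step 3: U_X = R1 - n1(n1+1)/2 = 39.5 - 8*9/2 = 39.5 - 36 = 3.5.
       U_Y = n1*n2 - U_X = 40 - 3.5 = 36.5.
Step 4: Ties are present, so use the tie-corrected normal approximation (with continuity correction) for the p-value.
Step 5: p-value = 0.019007; compare to alpha = 0.1. reject H0.

U_X = 3.5, p = 0.019007, reject H0 at alpha = 0.1.


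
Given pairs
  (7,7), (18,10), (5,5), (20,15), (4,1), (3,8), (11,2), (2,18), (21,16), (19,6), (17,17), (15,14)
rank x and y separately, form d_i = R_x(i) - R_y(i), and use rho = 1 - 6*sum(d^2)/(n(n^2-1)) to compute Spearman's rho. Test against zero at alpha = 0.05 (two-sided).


Step 1: Rank x and y separately (midranks; no ties here).
rank(x): 7->5, 18->9, 5->4, 20->11, 4->3, 3->2, 11->6, 2->1, 21->12, 19->10, 17->8, 15->7
rank(y): 7->5, 10->7, 5->3, 15->9, 1->1, 8->6, 2->2, 18->12, 16->10, 6->4, 17->11, 14->8
Step 2: d_i = R_x(i) - R_y(i); compute d_i^2.
  (5-5)^2=0, (9-7)^2=4, (4-3)^2=1, (11-9)^2=4, (3-1)^2=4, (2-6)^2=16, (6-2)^2=16, (1-12)^2=121, (12-10)^2=4, (10-4)^2=36, (8-11)^2=9, (7-8)^2=1
sum(d^2) = 216.
Step 3: rho = 1 - 6*216 / (12*(12^2 - 1)) = 1 - 1296/1716 = 0.244755.
Step 4: Under H0, t = rho * sqrt((n-2)/(1-rho^2)) = 0.7983 ~ t(10).
Step 5: Two-sided p-value from the t-distribution with 10 df = 0.443262.
Step 6: alpha = 0.05. fail to reject H0.

rho = 0.2448, p = 0.443262, fail to reject H0 at alpha = 0.05.


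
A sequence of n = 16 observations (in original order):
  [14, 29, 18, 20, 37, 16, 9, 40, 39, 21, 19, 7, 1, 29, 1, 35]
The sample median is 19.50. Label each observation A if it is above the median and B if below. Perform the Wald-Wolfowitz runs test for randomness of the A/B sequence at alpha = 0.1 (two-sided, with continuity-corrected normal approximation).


Step 1: Compute median = 19.50; label A = above, B = below.
Labels in order: BABAABBAAABBBABA  (n_A = 8, n_B = 8)
Step 2: Count runs R = 10.
Step 3: Under H0 (random ordering), E[R] = 2*n_A*n_B/(n_A+n_B) + 1 = 2*8*8/16 + 1 = 9.0000.
        Var[R] = 2*n_A*n_B*(2*n_A*n_B - n_A - n_B) / ((n_A+n_B)^2 * (n_A+n_B-1)) = 14336/3840 = 3.7333.
        SD[R] = 1.9322.
Step 4: Continuity-corrected z = (R - 0.5 - E[R]) / SD[R] = (10 - 0.5 - 9.0000) / 1.9322 = 0.2588.
Step 5: Two-sided p-value via normal approximation = 2*(1 - Phi(|z|)) = 0.795809.
Step 6: alpha = 0.1. fail to reject H0.

R = 10, z = 0.2588, p = 0.795809, fail to reject H0.


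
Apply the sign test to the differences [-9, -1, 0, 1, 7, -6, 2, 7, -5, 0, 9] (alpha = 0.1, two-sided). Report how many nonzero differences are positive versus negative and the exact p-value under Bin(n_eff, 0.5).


Step 1: Discard zero differences. Original n = 11; n_eff = number of nonzero differences = 9.
Nonzero differences (with sign): -9, -1, +1, +7, -6, +2, +7, -5, +9
Step 2: Count signs: positive = 5, negative = 4.
Step 3: Under H0: P(positive) = 0.5, so the number of positives S ~ Bin(9, 0.5).
Step 4: Two-sided exact p-value = sum of Bin(9,0.5) probabilities at or below the observed probability = 1.000000.
Step 5: alpha = 0.1. fail to reject H0.

n_eff = 9, pos = 5, neg = 4, p = 1.000000, fail to reject H0.


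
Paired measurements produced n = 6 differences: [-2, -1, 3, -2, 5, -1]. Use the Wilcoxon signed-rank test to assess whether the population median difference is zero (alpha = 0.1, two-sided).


Step 1: Drop any zero differences (none here) and take |d_i|.
|d| = [2, 1, 3, 2, 5, 1]
Step 2: Midrank |d_i| (ties get averaged ranks).
ranks: |2|->3.5, |1|->1.5, |3|->5, |2|->3.5, |5|->6, |1|->1.5
Step 3: Attach original signs; sum ranks with positive sign and with negative sign.
W+ = 5 + 6 = 11
W- = 3.5 + 1.5 + 3.5 + 1.5 = 10
(Check: W+ + W- = 21 should equal n(n+1)/2 = 21.)
Step 4: Test statistic W = min(W+, W-) = 10.
Step 5: Ties in |d|, so use the tie-corrected normal approximation.
        E[W] = n(n+1)/4 = 6*7/4 = 10.5.
        Tie groups: |d|=1 (t=2), |d|=2 (t=2); sum(t^3 - t) = 12.
        Var[W] = n(n+1)(2n+1)/24 - sum(t^3-t)/48 = 546/24 - 12/48 = 22.5.
        z = (W - E[W]) / sqrt(Var[W]) = (10 - 10.5) / 4.7434 = -0.1054.
        Two-sided p = 2*Phi(z) = 0.916051.
Step 6: alpha = 0.1. fail to reject H0.

W+ = 11, W- = 10, W = min = 10, p = 0.916051, fail to reject H0.


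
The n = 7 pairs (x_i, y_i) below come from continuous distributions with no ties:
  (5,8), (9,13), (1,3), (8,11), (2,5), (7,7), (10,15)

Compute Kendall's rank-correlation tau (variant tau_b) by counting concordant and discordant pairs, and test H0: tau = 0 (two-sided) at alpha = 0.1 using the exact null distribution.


Step 1: Enumerate the 21 unordered pairs (i,j) with i<j and classify each by sign(x_j-x_i) * sign(y_j-y_i).
  (1,2):dx=+4,dy=+5->C; (1,3):dx=-4,dy=-5->C; (1,4):dx=+3,dy=+3->C; (1,5):dx=-3,dy=-3->C
  (1,6):dx=+2,dy=-1->D; (1,7):dx=+5,dy=+7->C; (2,3):dx=-8,dy=-10->C; (2,4):dx=-1,dy=-2->C
  (2,5):dx=-7,dy=-8->C; (2,6):dx=-2,dy=-6->C; (2,7):dx=+1,dy=+2->C; (3,4):dx=+7,dy=+8->C
  (3,5):dx=+1,dy=+2->C; (3,6):dx=+6,dy=+4->C; (3,7):dx=+9,dy=+12->C; (4,5):dx=-6,dy=-6->C
  (4,6):dx=-1,dy=-4->C; (4,7):dx=+2,dy=+4->C; (5,6):dx=+5,dy=+2->C; (5,7):dx=+8,dy=+10->C
  (6,7):dx=+3,dy=+8->C
Step 2: C = 20, D = 1, total pairs = 21.
Step 3: tau = (C - D)/(n(n-1)/2) = (20 - 1)/21 = 0.904762.
Step 4: Exact two-sided p-value (enumerate n! = 5040 permutations of y under H0): p = 0.002778.
Step 5: alpha = 0.1. reject H0.

tau_b = 0.9048 (C=20, D=1), p = 0.002778, reject H0.


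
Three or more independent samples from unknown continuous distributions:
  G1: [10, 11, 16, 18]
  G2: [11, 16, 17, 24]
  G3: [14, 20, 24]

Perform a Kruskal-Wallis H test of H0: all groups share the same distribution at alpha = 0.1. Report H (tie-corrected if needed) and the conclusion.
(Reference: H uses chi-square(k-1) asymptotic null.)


Step 1: Combine all N = 11 observations and assign midranks.
sorted (value, group, rank): (10,G1,1), (11,G1,2.5), (11,G2,2.5), (14,G3,4), (16,G1,5.5), (16,G2,5.5), (17,G2,7), (18,G1,8), (20,G3,9), (24,G2,10.5), (24,G3,10.5)
Step 2: Sum ranks within each group.
R_1 = 17 (n_1 = 4)
R_2 = 25.5 (n_2 = 4)
R_3 = 23.5 (n_3 = 3)
Step 3: H = 12/(N(N+1)) * sum(R_i^2/n_i) - 3(N+1)
     = 12/(11*12) * (17^2/4 + 25.5^2/4 + 23.5^2/3) - 3*12
     = 0.090909 * 418.896 - 36
     = 2.081439.
Step 4: Ties present; correction factor C = 1 - 18/(11^3 - 11) = 0.986364. Corrected H = 2.081439 / 0.986364 = 2.110215.
Step 5: Under H0, H ~ chi^2(2); p-value = 0.348155.
Step 6: alpha = 0.1. fail to reject H0.

H = 2.1102, df = 2, p = 0.348155, fail to reject H0.


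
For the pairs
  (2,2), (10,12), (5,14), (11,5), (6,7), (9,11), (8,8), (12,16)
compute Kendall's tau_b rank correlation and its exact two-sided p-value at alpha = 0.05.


Step 1: Enumerate the 28 unordered pairs (i,j) with i<j and classify each by sign(x_j-x_i) * sign(y_j-y_i).
  (1,2):dx=+8,dy=+10->C; (1,3):dx=+3,dy=+12->C; (1,4):dx=+9,dy=+3->C; (1,5):dx=+4,dy=+5->C
  (1,6):dx=+7,dy=+9->C; (1,7):dx=+6,dy=+6->C; (1,8):dx=+10,dy=+14->C; (2,3):dx=-5,dy=+2->D
  (2,4):dx=+1,dy=-7->D; (2,5):dx=-4,dy=-5->C; (2,6):dx=-1,dy=-1->C; (2,7):dx=-2,dy=-4->C
  (2,8):dx=+2,dy=+4->C; (3,4):dx=+6,dy=-9->D; (3,5):dx=+1,dy=-7->D; (3,6):dx=+4,dy=-3->D
  (3,7):dx=+3,dy=-6->D; (3,8):dx=+7,dy=+2->C; (4,5):dx=-5,dy=+2->D; (4,6):dx=-2,dy=+6->D
  (4,7):dx=-3,dy=+3->D; (4,8):dx=+1,dy=+11->C; (5,6):dx=+3,dy=+4->C; (5,7):dx=+2,dy=+1->C
  (5,8):dx=+6,dy=+9->C; (6,7):dx=-1,dy=-3->C; (6,8):dx=+3,dy=+5->C; (7,8):dx=+4,dy=+8->C
Step 2: C = 19, D = 9, total pairs = 28.
Step 3: tau = (C - D)/(n(n-1)/2) = (19 - 9)/28 = 0.357143.
Step 4: Exact two-sided p-value (enumerate n! = 40320 permutations of y under H0): p = 0.275099.
Step 5: alpha = 0.05. fail to reject H0.

tau_b = 0.3571 (C=19, D=9), p = 0.275099, fail to reject H0.


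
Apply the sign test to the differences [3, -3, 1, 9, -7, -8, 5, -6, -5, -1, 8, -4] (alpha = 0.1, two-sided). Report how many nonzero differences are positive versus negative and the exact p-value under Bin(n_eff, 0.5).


Step 1: Discard zero differences. Original n = 12; n_eff = number of nonzero differences = 12.
Nonzero differences (with sign): +3, -3, +1, +9, -7, -8, +5, -6, -5, -1, +8, -4
Step 2: Count signs: positive = 5, negative = 7.
Step 3: Under H0: P(positive) = 0.5, so the number of positives S ~ Bin(12, 0.5).
Step 4: Two-sided exact p-value = sum of Bin(12,0.5) probabilities at or below the observed probability = 0.774414.
Step 5: alpha = 0.1. fail to reject H0.

n_eff = 12, pos = 5, neg = 7, p = 0.774414, fail to reject H0.
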